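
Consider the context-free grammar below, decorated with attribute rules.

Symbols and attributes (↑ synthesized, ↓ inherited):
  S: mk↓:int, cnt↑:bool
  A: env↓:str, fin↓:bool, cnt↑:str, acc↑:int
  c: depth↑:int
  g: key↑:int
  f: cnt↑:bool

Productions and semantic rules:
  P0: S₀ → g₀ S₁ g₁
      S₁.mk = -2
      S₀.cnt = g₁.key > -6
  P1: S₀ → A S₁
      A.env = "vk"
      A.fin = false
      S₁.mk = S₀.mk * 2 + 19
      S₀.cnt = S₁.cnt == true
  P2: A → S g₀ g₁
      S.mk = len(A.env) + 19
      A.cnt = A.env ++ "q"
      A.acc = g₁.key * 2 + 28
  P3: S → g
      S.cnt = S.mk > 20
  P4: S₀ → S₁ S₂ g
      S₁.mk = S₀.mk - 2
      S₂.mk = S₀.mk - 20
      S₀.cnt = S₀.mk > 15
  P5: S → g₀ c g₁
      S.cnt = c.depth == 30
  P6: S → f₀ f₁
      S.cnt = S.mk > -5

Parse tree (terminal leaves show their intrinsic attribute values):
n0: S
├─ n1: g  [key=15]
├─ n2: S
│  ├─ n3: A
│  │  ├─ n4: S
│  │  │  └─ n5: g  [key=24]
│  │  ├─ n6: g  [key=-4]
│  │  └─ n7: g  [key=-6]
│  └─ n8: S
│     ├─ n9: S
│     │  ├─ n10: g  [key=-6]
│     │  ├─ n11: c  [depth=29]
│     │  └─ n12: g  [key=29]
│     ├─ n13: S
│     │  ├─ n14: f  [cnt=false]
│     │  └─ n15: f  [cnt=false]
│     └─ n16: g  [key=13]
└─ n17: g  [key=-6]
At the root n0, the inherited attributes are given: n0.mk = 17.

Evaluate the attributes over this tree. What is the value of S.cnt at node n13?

1. n0.mk = 17  [given at root]
2. n1.key = 15  [terminal]
3. n2.mk = -2  [-2]
4. n3.env = "vk"  ["vk"]
5. n3.fin = false  [false]
6. n4.mk = 21  [len(A.env) + 19]
7. n5.key = 24  [terminal]
8. n4.cnt = true  [S.mk > 20]
9. n6.key = -4  [terminal]
10. n7.key = -6  [terminal]
11. n3.cnt = "vkq"  [A.env ++ "q"]
12. n3.acc = 16  [g₁.key * 2 + 28]
13. n8.mk = 15  [S₀.mk * 2 + 19]
14. n9.mk = 13  [S₀.mk - 2]
15. n10.key = -6  [terminal]
16. n11.depth = 29  [terminal]
17. n12.key = 29  [terminal]
18. n9.cnt = false  [c.depth == 30]
19. n13.mk = -5  [S₀.mk - 20]
20. n14.cnt = false  [terminal]
21. n15.cnt = false  [terminal]
22. n13.cnt = false  [S.mk > -5]
23. n16.key = 13  [terminal]
24. n8.cnt = false  [S₀.mk > 15]
25. n2.cnt = false  [S₁.cnt == true]
26. n17.key = -6  [terminal]
27. n0.cnt = false  [g₁.key > -6]

false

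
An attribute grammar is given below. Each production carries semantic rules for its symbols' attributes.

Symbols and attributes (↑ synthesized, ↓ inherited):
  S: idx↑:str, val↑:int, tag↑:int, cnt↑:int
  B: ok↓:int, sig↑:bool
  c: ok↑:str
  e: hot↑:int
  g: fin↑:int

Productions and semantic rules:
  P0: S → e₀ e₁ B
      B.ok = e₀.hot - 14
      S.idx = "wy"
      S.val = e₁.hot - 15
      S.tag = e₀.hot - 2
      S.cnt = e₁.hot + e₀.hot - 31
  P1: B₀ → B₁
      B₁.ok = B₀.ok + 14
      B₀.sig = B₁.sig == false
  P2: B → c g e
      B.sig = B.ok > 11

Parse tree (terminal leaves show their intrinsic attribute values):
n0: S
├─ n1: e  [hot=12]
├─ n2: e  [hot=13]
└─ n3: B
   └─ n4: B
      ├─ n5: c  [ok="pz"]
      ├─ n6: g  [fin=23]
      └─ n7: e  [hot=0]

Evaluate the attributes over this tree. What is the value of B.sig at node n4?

true

1. n1.hot = 12  [terminal]
2. n2.hot = 13  [terminal]
3. n3.ok = -2  [e₀.hot - 14]
4. n4.ok = 12  [B₀.ok + 14]
5. n5.ok = "pz"  [terminal]
6. n6.fin = 23  [terminal]
7. n7.hot = 0  [terminal]
8. n4.sig = true  [B.ok > 11]
9. n3.sig = false  [B₁.sig == false]
10. n0.idx = "wy"  ["wy"]
11. n0.val = -2  [e₁.hot - 15]
12. n0.tag = 10  [e₀.hot - 2]
13. n0.cnt = -6  [e₁.hot + e₀.hot - 31]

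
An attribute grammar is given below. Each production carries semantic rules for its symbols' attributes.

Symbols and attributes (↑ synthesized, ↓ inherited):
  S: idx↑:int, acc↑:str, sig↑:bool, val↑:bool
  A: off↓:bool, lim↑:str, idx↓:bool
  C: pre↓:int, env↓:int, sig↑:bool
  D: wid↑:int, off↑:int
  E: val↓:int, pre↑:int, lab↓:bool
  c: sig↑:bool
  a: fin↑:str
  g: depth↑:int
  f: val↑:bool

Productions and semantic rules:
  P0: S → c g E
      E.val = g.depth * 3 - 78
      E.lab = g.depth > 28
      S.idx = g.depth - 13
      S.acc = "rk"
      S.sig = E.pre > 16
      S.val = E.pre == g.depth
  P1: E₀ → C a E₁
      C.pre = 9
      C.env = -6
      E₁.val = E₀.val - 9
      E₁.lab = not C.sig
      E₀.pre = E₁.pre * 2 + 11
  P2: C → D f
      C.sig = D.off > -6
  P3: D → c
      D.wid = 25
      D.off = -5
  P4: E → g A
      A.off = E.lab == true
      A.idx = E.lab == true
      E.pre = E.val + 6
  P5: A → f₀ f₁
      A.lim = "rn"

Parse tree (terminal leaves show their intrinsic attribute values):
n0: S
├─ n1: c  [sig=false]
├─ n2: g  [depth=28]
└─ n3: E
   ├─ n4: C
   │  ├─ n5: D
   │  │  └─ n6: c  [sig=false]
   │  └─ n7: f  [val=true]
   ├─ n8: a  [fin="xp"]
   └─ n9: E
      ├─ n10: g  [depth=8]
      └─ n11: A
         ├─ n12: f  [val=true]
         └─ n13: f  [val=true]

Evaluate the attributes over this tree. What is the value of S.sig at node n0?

true

1. n1.sig = false  [terminal]
2. n2.depth = 28  [terminal]
3. n3.val = 6  [g.depth * 3 - 78]
4. n3.lab = false  [g.depth > 28]
5. n4.pre = 9  [9]
6. n4.env = -6  [-6]
7. n6.sig = false  [terminal]
8. n5.wid = 25  [25]
9. n5.off = -5  [-5]
10. n7.val = true  [terminal]
11. n4.sig = true  [D.off > -6]
12. n8.fin = "xp"  [terminal]
13. n9.val = -3  [E₀.val - 9]
14. n9.lab = false  [not C.sig]
15. n10.depth = 8  [terminal]
16. n11.off = false  [E.lab == true]
17. n11.idx = false  [E.lab == true]
18. n12.val = true  [terminal]
19. n13.val = true  [terminal]
20. n11.lim = "rn"  ["rn"]
21. n9.pre = 3  [E.val + 6]
22. n3.pre = 17  [E₁.pre * 2 + 11]
23. n0.idx = 15  [g.depth - 13]
24. n0.acc = "rk"  ["rk"]
25. n0.sig = true  [E.pre > 16]
26. n0.val = false  [E.pre == g.depth]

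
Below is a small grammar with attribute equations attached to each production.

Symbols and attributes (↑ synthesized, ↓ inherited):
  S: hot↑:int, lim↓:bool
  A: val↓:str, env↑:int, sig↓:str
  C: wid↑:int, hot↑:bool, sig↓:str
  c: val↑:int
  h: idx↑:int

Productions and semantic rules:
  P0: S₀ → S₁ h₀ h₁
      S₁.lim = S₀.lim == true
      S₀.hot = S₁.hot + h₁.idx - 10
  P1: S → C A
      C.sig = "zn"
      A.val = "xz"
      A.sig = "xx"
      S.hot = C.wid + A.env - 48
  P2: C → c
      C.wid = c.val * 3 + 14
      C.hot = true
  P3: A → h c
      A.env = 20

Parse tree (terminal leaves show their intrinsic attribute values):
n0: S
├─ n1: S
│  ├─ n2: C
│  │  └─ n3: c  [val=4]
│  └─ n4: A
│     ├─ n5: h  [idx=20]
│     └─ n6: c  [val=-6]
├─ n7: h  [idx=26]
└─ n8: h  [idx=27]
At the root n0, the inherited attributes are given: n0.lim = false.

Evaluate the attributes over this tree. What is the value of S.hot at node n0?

15

1. n0.lim = false  [given at root]
2. n1.lim = false  [S₀.lim == true]
3. n2.sig = "zn"  ["zn"]
4. n3.val = 4  [terminal]
5. n2.wid = 26  [c.val * 3 + 14]
6. n2.hot = true  [true]
7. n4.val = "xz"  ["xz"]
8. n4.sig = "xx"  ["xx"]
9. n5.idx = 20  [terminal]
10. n6.val = -6  [terminal]
11. n4.env = 20  [20]
12. n1.hot = -2  [C.wid + A.env - 48]
13. n7.idx = 26  [terminal]
14. n8.idx = 27  [terminal]
15. n0.hot = 15  [S₁.hot + h₁.idx - 10]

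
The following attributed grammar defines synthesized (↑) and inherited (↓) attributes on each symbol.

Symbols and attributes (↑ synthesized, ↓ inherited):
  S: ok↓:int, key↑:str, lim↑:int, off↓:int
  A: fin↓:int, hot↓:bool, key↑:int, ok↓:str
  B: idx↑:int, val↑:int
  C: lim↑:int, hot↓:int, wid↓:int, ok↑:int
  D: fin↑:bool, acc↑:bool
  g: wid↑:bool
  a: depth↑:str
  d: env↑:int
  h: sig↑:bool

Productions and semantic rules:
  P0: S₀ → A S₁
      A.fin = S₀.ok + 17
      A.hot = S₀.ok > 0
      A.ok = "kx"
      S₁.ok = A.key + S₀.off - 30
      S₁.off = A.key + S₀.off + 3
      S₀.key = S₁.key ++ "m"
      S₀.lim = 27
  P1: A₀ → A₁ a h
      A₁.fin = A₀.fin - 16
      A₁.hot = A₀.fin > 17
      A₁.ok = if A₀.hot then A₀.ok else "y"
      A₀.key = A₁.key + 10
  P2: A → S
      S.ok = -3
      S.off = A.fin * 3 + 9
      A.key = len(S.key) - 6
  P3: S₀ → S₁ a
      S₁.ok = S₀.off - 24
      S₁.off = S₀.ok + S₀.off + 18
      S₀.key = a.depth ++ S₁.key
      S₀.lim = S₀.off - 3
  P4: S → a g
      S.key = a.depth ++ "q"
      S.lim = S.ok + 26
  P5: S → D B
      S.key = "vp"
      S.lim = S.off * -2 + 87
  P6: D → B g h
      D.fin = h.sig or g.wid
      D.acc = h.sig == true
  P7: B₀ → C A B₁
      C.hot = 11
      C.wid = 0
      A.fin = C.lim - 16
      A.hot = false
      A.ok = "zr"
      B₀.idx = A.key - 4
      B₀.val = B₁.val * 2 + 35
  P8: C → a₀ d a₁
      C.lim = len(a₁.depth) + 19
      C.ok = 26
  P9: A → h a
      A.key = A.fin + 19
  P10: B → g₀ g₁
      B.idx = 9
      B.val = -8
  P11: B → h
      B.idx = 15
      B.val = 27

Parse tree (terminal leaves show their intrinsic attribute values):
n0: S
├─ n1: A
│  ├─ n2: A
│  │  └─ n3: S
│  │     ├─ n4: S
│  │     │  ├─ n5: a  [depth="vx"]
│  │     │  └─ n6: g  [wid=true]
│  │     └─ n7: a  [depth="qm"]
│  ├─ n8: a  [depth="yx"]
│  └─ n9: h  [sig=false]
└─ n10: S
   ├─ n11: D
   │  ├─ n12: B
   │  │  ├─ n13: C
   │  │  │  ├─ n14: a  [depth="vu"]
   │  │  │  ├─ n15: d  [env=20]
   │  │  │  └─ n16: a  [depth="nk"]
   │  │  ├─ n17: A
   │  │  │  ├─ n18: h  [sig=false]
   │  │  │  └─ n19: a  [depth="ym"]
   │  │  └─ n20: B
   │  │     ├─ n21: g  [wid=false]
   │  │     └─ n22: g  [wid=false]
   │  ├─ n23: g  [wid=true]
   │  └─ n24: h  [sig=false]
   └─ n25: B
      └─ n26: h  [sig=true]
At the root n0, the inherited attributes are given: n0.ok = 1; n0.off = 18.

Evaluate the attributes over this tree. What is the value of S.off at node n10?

1. n0.ok = 1  [given at root]
2. n0.off = 18  [given at root]
3. n1.fin = 18  [S₀.ok + 17]
4. n1.hot = true  [S₀.ok > 0]
5. n1.ok = "kx"  ["kx"]
6. n2.fin = 2  [A₀.fin - 16]
7. n2.hot = true  [A₀.fin > 17]
8. n2.ok = "kx"  [if A₀.hot then A₀.ok else "y"]
9. n3.ok = -3  [-3]
10. n3.off = 15  [A.fin * 3 + 9]
11. n4.ok = -9  [S₀.off - 24]
12. n4.off = 30  [S₀.ok + S₀.off + 18]
13. n5.depth = "vx"  [terminal]
14. n6.wid = true  [terminal]
15. n4.key = "vxq"  [a.depth ++ "q"]
16. n4.lim = 17  [S.ok + 26]
17. n7.depth = "qm"  [terminal]
18. n3.key = "qmvxq"  [a.depth ++ S₁.key]
19. n3.lim = 12  [S₀.off - 3]
20. n2.key = -1  [len(S.key) - 6]
21. n8.depth = "yx"  [terminal]
22. n9.sig = false  [terminal]
23. n1.key = 9  [A₁.key + 10]
24. n10.ok = -3  [A.key + S₀.off - 30]
25. n10.off = 30  [A.key + S₀.off + 3]
26. n13.hot = 11  [11]
27. n13.wid = 0  [0]
28. n14.depth = "vu"  [terminal]
29. n15.env = 20  [terminal]
30. n16.depth = "nk"  [terminal]
31. n13.lim = 21  [len(a₁.depth) + 19]
32. n13.ok = 26  [26]
33. n17.fin = 5  [C.lim - 16]
34. n17.hot = false  [false]
35. n17.ok = "zr"  ["zr"]
36. n18.sig = false  [terminal]
37. n19.depth = "ym"  [terminal]
38. n17.key = 24  [A.fin + 19]
39. n21.wid = false  [terminal]
40. n22.wid = false  [terminal]
41. n20.idx = 9  [9]
42. n20.val = -8  [-8]
43. n12.idx = 20  [A.key - 4]
44. n12.val = 19  [B₁.val * 2 + 35]
45. n23.wid = true  [terminal]
46. n24.sig = false  [terminal]
47. n11.fin = true  [h.sig or g.wid]
48. n11.acc = false  [h.sig == true]
49. n26.sig = true  [terminal]
50. n25.idx = 15  [15]
51. n25.val = 27  [27]
52. n10.key = "vp"  ["vp"]
53. n10.lim = 27  [S.off * -2 + 87]
54. n0.key = "vpm"  [S₁.key ++ "m"]
55. n0.lim = 27  [27]

30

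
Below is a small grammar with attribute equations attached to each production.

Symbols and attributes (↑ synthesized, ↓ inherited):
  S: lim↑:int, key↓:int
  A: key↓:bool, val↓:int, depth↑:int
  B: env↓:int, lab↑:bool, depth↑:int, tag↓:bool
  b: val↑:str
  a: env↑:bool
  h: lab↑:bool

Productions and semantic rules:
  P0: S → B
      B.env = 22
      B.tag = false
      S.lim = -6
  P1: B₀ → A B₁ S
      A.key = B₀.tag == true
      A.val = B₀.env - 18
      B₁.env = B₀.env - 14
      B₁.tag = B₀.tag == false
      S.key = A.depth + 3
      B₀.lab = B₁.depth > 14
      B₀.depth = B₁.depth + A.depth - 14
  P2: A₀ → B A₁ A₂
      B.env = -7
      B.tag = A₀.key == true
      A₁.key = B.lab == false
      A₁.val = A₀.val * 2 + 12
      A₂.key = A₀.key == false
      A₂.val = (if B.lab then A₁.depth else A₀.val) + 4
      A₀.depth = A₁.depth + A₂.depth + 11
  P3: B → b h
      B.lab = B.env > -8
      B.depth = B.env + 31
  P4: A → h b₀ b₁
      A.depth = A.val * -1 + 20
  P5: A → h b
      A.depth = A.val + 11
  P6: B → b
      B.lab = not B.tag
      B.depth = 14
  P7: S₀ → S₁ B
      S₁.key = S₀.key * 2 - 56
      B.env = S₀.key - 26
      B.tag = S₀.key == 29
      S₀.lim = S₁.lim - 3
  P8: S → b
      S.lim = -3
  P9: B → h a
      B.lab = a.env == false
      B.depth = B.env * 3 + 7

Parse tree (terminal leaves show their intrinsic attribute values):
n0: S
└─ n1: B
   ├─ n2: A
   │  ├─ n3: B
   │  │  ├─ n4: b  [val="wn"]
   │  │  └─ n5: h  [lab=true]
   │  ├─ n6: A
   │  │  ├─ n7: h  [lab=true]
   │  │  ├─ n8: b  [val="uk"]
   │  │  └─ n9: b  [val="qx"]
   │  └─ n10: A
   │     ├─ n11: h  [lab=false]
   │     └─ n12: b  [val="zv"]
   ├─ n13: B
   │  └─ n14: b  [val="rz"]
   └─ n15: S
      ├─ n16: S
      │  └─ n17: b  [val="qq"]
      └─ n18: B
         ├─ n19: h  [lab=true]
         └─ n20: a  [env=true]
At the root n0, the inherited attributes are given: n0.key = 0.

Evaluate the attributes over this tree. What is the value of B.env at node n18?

3

1. n0.key = 0  [given at root]
2. n1.env = 22  [22]
3. n1.tag = false  [false]
4. n2.key = false  [B₀.tag == true]
5. n2.val = 4  [B₀.env - 18]
6. n3.env = -7  [-7]
7. n3.tag = false  [A₀.key == true]
8. n4.val = "wn"  [terminal]
9. n5.lab = true  [terminal]
10. n3.lab = true  [B.env > -8]
11. n3.depth = 24  [B.env + 31]
12. n6.key = false  [B.lab == false]
13. n6.val = 20  [A₀.val * 2 + 12]
14. n7.lab = true  [terminal]
15. n8.val = "uk"  [terminal]
16. n9.val = "qx"  [terminal]
17. n6.depth = 0  [A.val * -1 + 20]
18. n10.key = true  [A₀.key == false]
19. n10.val = 4  [(if B.lab then A₁.depth else A₀.val) + 4]
20. n11.lab = false  [terminal]
21. n12.val = "zv"  [terminal]
22. n10.depth = 15  [A.val + 11]
23. n2.depth = 26  [A₁.depth + A₂.depth + 11]
24. n13.env = 8  [B₀.env - 14]
25. n13.tag = true  [B₀.tag == false]
26. n14.val = "rz"  [terminal]
27. n13.lab = false  [not B.tag]
28. n13.depth = 14  [14]
29. n15.key = 29  [A.depth + 3]
30. n16.key = 2  [S₀.key * 2 - 56]
31. n17.val = "qq"  [terminal]
32. n16.lim = -3  [-3]
33. n18.env = 3  [S₀.key - 26]
34. n18.tag = true  [S₀.key == 29]
35. n19.lab = true  [terminal]
36. n20.env = true  [terminal]
37. n18.lab = false  [a.env == false]
38. n18.depth = 16  [B.env * 3 + 7]
39. n15.lim = -6  [S₁.lim - 3]
40. n1.lab = false  [B₁.depth > 14]
41. n1.depth = 26  [B₁.depth + A.depth - 14]
42. n0.lim = -6  [-6]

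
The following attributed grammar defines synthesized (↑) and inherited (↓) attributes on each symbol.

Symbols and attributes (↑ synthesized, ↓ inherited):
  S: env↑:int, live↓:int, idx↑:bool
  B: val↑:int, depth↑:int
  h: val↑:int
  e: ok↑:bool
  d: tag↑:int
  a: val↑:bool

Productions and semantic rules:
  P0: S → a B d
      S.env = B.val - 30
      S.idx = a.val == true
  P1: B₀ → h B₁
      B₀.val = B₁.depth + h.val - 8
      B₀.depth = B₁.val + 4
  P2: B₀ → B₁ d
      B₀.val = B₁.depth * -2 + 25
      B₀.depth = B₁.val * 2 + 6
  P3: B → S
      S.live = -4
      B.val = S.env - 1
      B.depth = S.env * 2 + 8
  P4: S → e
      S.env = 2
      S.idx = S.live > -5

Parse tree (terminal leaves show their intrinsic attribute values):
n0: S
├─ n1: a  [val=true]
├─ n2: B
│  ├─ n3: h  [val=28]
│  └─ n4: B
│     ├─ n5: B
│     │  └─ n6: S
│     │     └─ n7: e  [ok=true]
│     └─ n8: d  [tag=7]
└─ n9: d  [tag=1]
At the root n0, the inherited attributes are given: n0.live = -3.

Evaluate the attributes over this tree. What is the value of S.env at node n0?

1. n0.live = -3  [given at root]
2. n1.val = true  [terminal]
3. n3.val = 28  [terminal]
4. n6.live = -4  [-4]
5. n7.ok = true  [terminal]
6. n6.env = 2  [2]
7. n6.idx = true  [S.live > -5]
8. n5.val = 1  [S.env - 1]
9. n5.depth = 12  [S.env * 2 + 8]
10. n8.tag = 7  [terminal]
11. n4.val = 1  [B₁.depth * -2 + 25]
12. n4.depth = 8  [B₁.val * 2 + 6]
13. n2.val = 28  [B₁.depth + h.val - 8]
14. n2.depth = 5  [B₁.val + 4]
15. n9.tag = 1  [terminal]
16. n0.env = -2  [B.val - 30]
17. n0.idx = true  [a.val == true]

-2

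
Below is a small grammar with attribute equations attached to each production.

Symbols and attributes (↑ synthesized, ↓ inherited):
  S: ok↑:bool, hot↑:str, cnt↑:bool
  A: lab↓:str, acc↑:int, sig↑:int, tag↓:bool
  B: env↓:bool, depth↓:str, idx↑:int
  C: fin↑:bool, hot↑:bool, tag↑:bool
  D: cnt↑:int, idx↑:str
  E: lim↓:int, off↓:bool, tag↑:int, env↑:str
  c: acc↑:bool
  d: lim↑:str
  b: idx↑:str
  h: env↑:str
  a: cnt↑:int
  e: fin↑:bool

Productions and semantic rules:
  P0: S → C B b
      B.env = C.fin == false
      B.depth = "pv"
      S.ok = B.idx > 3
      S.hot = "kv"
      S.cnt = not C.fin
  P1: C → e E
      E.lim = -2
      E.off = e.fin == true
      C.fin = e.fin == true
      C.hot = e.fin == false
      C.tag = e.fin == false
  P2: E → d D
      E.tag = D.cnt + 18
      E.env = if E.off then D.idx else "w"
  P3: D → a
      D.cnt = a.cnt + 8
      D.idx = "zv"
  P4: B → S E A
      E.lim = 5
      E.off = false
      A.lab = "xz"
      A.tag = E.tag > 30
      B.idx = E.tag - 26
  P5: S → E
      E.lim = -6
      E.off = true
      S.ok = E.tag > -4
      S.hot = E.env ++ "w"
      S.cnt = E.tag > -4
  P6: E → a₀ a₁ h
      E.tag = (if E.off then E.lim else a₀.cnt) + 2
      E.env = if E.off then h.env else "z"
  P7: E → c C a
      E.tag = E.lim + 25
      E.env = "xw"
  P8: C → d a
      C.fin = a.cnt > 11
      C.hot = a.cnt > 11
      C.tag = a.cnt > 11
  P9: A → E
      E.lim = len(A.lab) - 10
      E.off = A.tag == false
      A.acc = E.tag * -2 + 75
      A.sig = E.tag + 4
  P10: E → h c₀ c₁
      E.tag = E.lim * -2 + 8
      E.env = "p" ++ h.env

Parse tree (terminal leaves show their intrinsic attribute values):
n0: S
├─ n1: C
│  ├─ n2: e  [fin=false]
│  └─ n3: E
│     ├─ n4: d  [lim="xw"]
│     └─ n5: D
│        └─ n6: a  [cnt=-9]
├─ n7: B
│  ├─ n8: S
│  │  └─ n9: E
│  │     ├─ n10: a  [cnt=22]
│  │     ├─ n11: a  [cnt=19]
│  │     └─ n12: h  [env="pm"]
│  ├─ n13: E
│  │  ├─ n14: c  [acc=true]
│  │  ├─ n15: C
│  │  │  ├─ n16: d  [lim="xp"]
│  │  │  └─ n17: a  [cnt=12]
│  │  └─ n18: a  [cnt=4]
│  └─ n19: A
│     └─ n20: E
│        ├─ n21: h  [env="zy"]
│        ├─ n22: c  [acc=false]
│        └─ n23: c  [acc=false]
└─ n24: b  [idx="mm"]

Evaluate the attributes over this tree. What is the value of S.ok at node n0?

true

1. n2.fin = false  [terminal]
2. n3.lim = -2  [-2]
3. n3.off = false  [e.fin == true]
4. n4.lim = "xw"  [terminal]
5. n6.cnt = -9  [terminal]
6. n5.cnt = -1  [a.cnt + 8]
7. n5.idx = "zv"  ["zv"]
8. n3.tag = 17  [D.cnt + 18]
9. n3.env = "w"  [if E.off then D.idx else "w"]
10. n1.fin = false  [e.fin == true]
11. n1.hot = true  [e.fin == false]
12. n1.tag = true  [e.fin == false]
13. n7.env = true  [C.fin == false]
14. n7.depth = "pv"  ["pv"]
15. n9.lim = -6  [-6]
16. n9.off = true  [true]
17. n10.cnt = 22  [terminal]
18. n11.cnt = 19  [terminal]
19. n12.env = "pm"  [terminal]
20. n9.tag = -4  [(if E.off then E.lim else a₀.cnt) + 2]
21. n9.env = "pm"  [if E.off then h.env else "z"]
22. n8.ok = false  [E.tag > -4]
23. n8.hot = "pmw"  [E.env ++ "w"]
24. n8.cnt = false  [E.tag > -4]
25. n13.lim = 5  [5]
26. n13.off = false  [false]
27. n14.acc = true  [terminal]
28. n16.lim = "xp"  [terminal]
29. n17.cnt = 12  [terminal]
30. n15.fin = true  [a.cnt > 11]
31. n15.hot = true  [a.cnt > 11]
32. n15.tag = true  [a.cnt > 11]
33. n18.cnt = 4  [terminal]
34. n13.tag = 30  [E.lim + 25]
35. n13.env = "xw"  ["xw"]
36. n19.lab = "xz"  ["xz"]
37. n19.tag = false  [E.tag > 30]
38. n20.lim = -8  [len(A.lab) - 10]
39. n20.off = true  [A.tag == false]
40. n21.env = "zy"  [terminal]
41. n22.acc = false  [terminal]
42. n23.acc = false  [terminal]
43. n20.tag = 24  [E.lim * -2 + 8]
44. n20.env = "pzy"  ["p" ++ h.env]
45. n19.acc = 27  [E.tag * -2 + 75]
46. n19.sig = 28  [E.tag + 4]
47. n7.idx = 4  [E.tag - 26]
48. n24.idx = "mm"  [terminal]
49. n0.ok = true  [B.idx > 3]
50. n0.hot = "kv"  ["kv"]
51. n0.cnt = true  [not C.fin]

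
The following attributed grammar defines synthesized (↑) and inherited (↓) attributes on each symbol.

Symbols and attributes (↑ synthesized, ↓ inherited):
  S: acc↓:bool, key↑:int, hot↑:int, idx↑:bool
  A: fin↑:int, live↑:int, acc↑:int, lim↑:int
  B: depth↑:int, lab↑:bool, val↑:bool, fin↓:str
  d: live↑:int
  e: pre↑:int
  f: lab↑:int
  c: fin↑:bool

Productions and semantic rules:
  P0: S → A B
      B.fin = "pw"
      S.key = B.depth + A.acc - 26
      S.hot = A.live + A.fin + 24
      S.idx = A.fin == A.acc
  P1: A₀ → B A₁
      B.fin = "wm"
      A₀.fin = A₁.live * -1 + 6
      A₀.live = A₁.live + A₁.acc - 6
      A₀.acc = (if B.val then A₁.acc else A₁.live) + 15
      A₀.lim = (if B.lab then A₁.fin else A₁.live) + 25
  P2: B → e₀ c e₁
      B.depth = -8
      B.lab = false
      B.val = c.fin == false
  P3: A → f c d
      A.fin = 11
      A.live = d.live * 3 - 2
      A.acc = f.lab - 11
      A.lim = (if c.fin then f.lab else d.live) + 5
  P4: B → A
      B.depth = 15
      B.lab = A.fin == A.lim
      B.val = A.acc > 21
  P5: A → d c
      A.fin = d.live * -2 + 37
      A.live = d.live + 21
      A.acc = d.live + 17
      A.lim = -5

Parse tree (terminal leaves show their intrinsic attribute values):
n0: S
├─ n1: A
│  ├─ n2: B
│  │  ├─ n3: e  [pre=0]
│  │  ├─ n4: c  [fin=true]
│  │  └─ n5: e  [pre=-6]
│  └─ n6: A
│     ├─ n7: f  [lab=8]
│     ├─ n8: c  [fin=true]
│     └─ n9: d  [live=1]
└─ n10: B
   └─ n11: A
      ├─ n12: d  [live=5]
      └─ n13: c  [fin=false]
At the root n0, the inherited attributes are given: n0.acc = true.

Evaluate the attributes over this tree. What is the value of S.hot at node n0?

1. n0.acc = true  [given at root]
2. n2.fin = "wm"  ["wm"]
3. n3.pre = 0  [terminal]
4. n4.fin = true  [terminal]
5. n5.pre = -6  [terminal]
6. n2.depth = -8  [-8]
7. n2.lab = false  [false]
8. n2.val = false  [c.fin == false]
9. n7.lab = 8  [terminal]
10. n8.fin = true  [terminal]
11. n9.live = 1  [terminal]
12. n6.fin = 11  [11]
13. n6.live = 1  [d.live * 3 - 2]
14. n6.acc = -3  [f.lab - 11]
15. n6.lim = 13  [(if c.fin then f.lab else d.live) + 5]
16. n1.fin = 5  [A₁.live * -1 + 6]
17. n1.live = -8  [A₁.live + A₁.acc - 6]
18. n1.acc = 16  [(if B.val then A₁.acc else A₁.live) + 15]
19. n1.lim = 26  [(if B.lab then A₁.fin else A₁.live) + 25]
20. n10.fin = "pw"  ["pw"]
21. n12.live = 5  [terminal]
22. n13.fin = false  [terminal]
23. n11.fin = 27  [d.live * -2 + 37]
24. n11.live = 26  [d.live + 21]
25. n11.acc = 22  [d.live + 17]
26. n11.lim = -5  [-5]
27. n10.depth = 15  [15]
28. n10.lab = false  [A.fin == A.lim]
29. n10.val = true  [A.acc > 21]
30. n0.key = 5  [B.depth + A.acc - 26]
31. n0.hot = 21  [A.live + A.fin + 24]
32. n0.idx = false  [A.fin == A.acc]

21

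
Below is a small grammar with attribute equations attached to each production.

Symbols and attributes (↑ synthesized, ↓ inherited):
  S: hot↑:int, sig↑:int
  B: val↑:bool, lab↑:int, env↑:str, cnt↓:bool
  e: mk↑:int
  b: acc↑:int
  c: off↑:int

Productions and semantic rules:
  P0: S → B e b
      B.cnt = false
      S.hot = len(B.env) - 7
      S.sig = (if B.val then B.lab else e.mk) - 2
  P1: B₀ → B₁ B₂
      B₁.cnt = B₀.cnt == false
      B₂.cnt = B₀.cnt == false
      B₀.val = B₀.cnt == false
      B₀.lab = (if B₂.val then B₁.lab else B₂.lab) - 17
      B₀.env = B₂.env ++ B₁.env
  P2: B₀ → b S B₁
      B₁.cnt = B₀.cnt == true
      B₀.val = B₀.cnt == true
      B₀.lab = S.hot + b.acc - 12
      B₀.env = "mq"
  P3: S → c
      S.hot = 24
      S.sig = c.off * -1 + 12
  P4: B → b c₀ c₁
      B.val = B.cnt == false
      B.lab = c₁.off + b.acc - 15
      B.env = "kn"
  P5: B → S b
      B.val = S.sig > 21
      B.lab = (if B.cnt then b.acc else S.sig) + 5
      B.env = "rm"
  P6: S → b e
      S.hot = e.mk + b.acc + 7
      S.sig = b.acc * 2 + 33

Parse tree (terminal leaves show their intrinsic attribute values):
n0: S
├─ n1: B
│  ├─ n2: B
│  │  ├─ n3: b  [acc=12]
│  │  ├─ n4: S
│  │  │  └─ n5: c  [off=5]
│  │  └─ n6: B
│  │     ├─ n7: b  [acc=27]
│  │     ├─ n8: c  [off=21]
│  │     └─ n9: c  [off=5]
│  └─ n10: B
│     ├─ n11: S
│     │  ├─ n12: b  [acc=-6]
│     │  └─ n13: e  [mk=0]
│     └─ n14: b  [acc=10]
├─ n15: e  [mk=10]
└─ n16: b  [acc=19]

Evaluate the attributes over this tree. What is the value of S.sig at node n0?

-4

1. n1.cnt = false  [false]
2. n2.cnt = true  [B₀.cnt == false]
3. n3.acc = 12  [terminal]
4. n5.off = 5  [terminal]
5. n4.hot = 24  [24]
6. n4.sig = 7  [c.off * -1 + 12]
7. n6.cnt = true  [B₀.cnt == true]
8. n7.acc = 27  [terminal]
9. n8.off = 21  [terminal]
10. n9.off = 5  [terminal]
11. n6.val = false  [B.cnt == false]
12. n6.lab = 17  [c₁.off + b.acc - 15]
13. n6.env = "kn"  ["kn"]
14. n2.val = true  [B₀.cnt == true]
15. n2.lab = 24  [S.hot + b.acc - 12]
16. n2.env = "mq"  ["mq"]
17. n10.cnt = true  [B₀.cnt == false]
18. n12.acc = -6  [terminal]
19. n13.mk = 0  [terminal]
20. n11.hot = 1  [e.mk + b.acc + 7]
21. n11.sig = 21  [b.acc * 2 + 33]
22. n14.acc = 10  [terminal]
23. n10.val = false  [S.sig > 21]
24. n10.lab = 15  [(if B.cnt then b.acc else S.sig) + 5]
25. n10.env = "rm"  ["rm"]
26. n1.val = true  [B₀.cnt == false]
27. n1.lab = -2  [(if B₂.val then B₁.lab else B₂.lab) - 17]
28. n1.env = "rmmq"  [B₂.env ++ B₁.env]
29. n15.mk = 10  [terminal]
30. n16.acc = 19  [terminal]
31. n0.hot = -3  [len(B.env) - 7]
32. n0.sig = -4  [(if B.val then B.lab else e.mk) - 2]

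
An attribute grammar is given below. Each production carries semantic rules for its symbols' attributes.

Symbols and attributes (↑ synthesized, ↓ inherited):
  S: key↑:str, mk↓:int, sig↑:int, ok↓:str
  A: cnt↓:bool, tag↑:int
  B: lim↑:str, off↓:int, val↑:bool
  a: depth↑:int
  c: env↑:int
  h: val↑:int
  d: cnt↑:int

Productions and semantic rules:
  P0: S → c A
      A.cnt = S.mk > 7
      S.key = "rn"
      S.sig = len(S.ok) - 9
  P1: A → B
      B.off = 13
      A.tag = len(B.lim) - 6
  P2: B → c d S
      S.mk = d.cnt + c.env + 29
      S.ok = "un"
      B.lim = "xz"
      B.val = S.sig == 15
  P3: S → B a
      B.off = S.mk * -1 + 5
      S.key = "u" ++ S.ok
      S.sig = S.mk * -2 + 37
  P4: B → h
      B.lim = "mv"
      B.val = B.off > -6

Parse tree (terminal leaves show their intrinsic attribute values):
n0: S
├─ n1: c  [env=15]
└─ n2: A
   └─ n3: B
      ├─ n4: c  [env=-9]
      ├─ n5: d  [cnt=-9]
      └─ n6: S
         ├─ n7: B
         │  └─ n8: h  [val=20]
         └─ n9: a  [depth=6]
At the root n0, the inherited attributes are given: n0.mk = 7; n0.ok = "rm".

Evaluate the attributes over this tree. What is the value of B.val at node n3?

true

1. n0.mk = 7  [given at root]
2. n0.ok = "rm"  [given at root]
3. n1.env = 15  [terminal]
4. n2.cnt = false  [S.mk > 7]
5. n3.off = 13  [13]
6. n4.env = -9  [terminal]
7. n5.cnt = -9  [terminal]
8. n6.mk = 11  [d.cnt + c.env + 29]
9. n6.ok = "un"  ["un"]
10. n7.off = -6  [S.mk * -1 + 5]
11. n8.val = 20  [terminal]
12. n7.lim = "mv"  ["mv"]
13. n7.val = false  [B.off > -6]
14. n9.depth = 6  [terminal]
15. n6.key = "uun"  ["u" ++ S.ok]
16. n6.sig = 15  [S.mk * -2 + 37]
17. n3.lim = "xz"  ["xz"]
18. n3.val = true  [S.sig == 15]
19. n2.tag = -4  [len(B.lim) - 6]
20. n0.key = "rn"  ["rn"]
21. n0.sig = -7  [len(S.ok) - 9]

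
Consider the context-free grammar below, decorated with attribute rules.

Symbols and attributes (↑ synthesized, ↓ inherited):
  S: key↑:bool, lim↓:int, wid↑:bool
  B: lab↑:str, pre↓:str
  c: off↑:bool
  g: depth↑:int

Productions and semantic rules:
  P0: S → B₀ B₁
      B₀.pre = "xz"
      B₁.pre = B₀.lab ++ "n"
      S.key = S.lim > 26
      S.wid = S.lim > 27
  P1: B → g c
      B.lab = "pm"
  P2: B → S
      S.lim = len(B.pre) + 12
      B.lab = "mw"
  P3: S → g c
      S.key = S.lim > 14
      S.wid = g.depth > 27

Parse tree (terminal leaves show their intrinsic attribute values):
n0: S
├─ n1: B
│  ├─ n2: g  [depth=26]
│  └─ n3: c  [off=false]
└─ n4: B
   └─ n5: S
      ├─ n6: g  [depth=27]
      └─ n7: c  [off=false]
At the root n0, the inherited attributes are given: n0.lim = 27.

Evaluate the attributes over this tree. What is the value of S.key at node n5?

true

1. n0.lim = 27  [given at root]
2. n1.pre = "xz"  ["xz"]
3. n2.depth = 26  [terminal]
4. n3.off = false  [terminal]
5. n1.lab = "pm"  ["pm"]
6. n4.pre = "pmn"  [B₀.lab ++ "n"]
7. n5.lim = 15  [len(B.pre) + 12]
8. n6.depth = 27  [terminal]
9. n7.off = false  [terminal]
10. n5.key = true  [S.lim > 14]
11. n5.wid = false  [g.depth > 27]
12. n4.lab = "mw"  ["mw"]
13. n0.key = true  [S.lim > 26]
14. n0.wid = false  [S.lim > 27]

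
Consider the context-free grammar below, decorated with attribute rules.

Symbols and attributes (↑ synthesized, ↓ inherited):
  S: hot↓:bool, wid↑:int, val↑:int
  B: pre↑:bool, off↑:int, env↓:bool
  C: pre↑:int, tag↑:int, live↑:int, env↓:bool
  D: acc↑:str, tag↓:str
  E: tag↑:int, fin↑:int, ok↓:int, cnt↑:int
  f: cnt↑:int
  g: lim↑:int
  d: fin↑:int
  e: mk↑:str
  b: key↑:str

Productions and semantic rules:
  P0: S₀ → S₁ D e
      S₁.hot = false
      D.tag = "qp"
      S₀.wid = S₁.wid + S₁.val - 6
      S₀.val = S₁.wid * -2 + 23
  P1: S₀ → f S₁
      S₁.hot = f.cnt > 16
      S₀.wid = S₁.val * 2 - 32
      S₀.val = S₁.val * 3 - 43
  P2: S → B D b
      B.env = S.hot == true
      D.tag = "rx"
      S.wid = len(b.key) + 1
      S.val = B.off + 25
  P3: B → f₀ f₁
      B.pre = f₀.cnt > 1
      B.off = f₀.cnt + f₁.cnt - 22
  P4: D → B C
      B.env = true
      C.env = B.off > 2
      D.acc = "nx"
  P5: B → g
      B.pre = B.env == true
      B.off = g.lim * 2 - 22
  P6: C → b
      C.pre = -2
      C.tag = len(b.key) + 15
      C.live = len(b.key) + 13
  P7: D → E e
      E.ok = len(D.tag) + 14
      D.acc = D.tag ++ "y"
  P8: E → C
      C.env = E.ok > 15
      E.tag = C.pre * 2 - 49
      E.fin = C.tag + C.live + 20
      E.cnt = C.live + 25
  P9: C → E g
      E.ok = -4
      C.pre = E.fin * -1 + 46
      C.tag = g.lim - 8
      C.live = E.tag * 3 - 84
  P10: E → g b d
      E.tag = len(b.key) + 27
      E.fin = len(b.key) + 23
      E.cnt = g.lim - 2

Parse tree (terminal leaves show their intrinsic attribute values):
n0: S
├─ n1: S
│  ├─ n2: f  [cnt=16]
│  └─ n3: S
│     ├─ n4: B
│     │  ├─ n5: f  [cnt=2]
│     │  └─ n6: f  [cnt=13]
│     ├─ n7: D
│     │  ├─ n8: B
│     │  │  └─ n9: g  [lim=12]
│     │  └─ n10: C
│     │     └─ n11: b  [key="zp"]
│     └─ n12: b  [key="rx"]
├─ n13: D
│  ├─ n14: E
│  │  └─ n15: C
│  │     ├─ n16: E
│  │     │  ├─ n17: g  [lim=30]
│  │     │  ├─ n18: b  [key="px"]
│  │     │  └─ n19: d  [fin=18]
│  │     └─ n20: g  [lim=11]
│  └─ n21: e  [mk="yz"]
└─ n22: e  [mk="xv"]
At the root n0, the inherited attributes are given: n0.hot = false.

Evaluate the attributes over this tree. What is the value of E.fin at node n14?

1. n0.hot = false  [given at root]
2. n1.hot = false  [false]
3. n2.cnt = 16  [terminal]
4. n3.hot = false  [f.cnt > 16]
5. n4.env = false  [S.hot == true]
6. n5.cnt = 2  [terminal]
7. n6.cnt = 13  [terminal]
8. n4.pre = true  [f₀.cnt > 1]
9. n4.off = -7  [f₀.cnt + f₁.cnt - 22]
10. n7.tag = "rx"  ["rx"]
11. n8.env = true  [true]
12. n9.lim = 12  [terminal]
13. n8.pre = true  [B.env == true]
14. n8.off = 2  [g.lim * 2 - 22]
15. n10.env = false  [B.off > 2]
16. n11.key = "zp"  [terminal]
17. n10.pre = -2  [-2]
18. n10.tag = 17  [len(b.key) + 15]
19. n10.live = 15  [len(b.key) + 13]
20. n7.acc = "nx"  ["nx"]
21. n12.key = "rx"  [terminal]
22. n3.wid = 3  [len(b.key) + 1]
23. n3.val = 18  [B.off + 25]
24. n1.wid = 4  [S₁.val * 2 - 32]
25. n1.val = 11  [S₁.val * 3 - 43]
26. n13.tag = "qp"  ["qp"]
27. n14.ok = 16  [len(D.tag) + 14]
28. n15.env = true  [E.ok > 15]
29. n16.ok = -4  [-4]
30. n17.lim = 30  [terminal]
31. n18.key = "px"  [terminal]
32. n19.fin = 18  [terminal]
33. n16.tag = 29  [len(b.key) + 27]
34. n16.fin = 25  [len(b.key) + 23]
35. n16.cnt = 28  [g.lim - 2]
36. n20.lim = 11  [terminal]
37. n15.pre = 21  [E.fin * -1 + 46]
38. n15.tag = 3  [g.lim - 8]
39. n15.live = 3  [E.tag * 3 - 84]
40. n14.tag = -7  [C.pre * 2 - 49]
41. n14.fin = 26  [C.tag + C.live + 20]
42. n14.cnt = 28  [C.live + 25]
43. n21.mk = "yz"  [terminal]
44. n13.acc = "qpy"  [D.tag ++ "y"]
45. n22.mk = "xv"  [terminal]
46. n0.wid = 9  [S₁.wid + S₁.val - 6]
47. n0.val = 15  [S₁.wid * -2 + 23]

26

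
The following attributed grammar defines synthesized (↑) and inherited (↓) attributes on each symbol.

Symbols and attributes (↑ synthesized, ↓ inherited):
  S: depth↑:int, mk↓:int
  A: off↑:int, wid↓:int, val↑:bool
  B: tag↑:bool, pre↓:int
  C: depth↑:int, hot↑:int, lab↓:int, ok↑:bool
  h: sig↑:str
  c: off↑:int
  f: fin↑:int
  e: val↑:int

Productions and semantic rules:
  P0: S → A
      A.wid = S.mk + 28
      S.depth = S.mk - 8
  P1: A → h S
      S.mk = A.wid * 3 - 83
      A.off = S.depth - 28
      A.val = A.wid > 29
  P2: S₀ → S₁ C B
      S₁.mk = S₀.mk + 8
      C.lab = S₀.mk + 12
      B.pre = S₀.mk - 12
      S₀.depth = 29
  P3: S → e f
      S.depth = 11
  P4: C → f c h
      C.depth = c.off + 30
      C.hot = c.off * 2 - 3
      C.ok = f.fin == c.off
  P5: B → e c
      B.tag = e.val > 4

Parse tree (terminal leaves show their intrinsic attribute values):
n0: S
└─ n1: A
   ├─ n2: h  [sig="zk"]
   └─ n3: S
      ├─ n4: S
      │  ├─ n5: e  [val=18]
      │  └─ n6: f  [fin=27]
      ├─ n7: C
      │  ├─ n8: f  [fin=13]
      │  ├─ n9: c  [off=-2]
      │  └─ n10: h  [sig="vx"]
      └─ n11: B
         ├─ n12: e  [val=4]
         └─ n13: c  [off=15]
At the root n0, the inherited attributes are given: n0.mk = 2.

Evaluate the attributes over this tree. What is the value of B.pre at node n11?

-5

1. n0.mk = 2  [given at root]
2. n1.wid = 30  [S.mk + 28]
3. n2.sig = "zk"  [terminal]
4. n3.mk = 7  [A.wid * 3 - 83]
5. n4.mk = 15  [S₀.mk + 8]
6. n5.val = 18  [terminal]
7. n6.fin = 27  [terminal]
8. n4.depth = 11  [11]
9. n7.lab = 19  [S₀.mk + 12]
10. n8.fin = 13  [terminal]
11. n9.off = -2  [terminal]
12. n10.sig = "vx"  [terminal]
13. n7.depth = 28  [c.off + 30]
14. n7.hot = -7  [c.off * 2 - 3]
15. n7.ok = false  [f.fin == c.off]
16. n11.pre = -5  [S₀.mk - 12]
17. n12.val = 4  [terminal]
18. n13.off = 15  [terminal]
19. n11.tag = false  [e.val > 4]
20. n3.depth = 29  [29]
21. n1.off = 1  [S.depth - 28]
22. n1.val = true  [A.wid > 29]
23. n0.depth = -6  [S.mk - 8]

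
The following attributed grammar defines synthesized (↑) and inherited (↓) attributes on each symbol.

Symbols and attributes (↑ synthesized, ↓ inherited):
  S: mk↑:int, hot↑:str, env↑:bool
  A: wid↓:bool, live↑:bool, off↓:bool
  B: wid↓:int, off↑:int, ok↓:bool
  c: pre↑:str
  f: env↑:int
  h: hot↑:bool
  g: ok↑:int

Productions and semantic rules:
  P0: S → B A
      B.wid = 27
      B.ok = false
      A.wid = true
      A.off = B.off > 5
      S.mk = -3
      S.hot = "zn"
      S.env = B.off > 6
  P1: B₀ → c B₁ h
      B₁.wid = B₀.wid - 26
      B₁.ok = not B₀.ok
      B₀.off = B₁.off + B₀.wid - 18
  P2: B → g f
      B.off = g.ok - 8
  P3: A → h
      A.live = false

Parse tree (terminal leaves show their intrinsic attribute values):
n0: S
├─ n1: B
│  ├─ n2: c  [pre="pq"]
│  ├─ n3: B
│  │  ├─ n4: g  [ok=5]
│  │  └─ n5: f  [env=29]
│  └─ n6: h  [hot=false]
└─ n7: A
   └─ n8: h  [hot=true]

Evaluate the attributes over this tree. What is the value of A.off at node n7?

true

1. n1.wid = 27  [27]
2. n1.ok = false  [false]
3. n2.pre = "pq"  [terminal]
4. n3.wid = 1  [B₀.wid - 26]
5. n3.ok = true  [not B₀.ok]
6. n4.ok = 5  [terminal]
7. n5.env = 29  [terminal]
8. n3.off = -3  [g.ok - 8]
9. n6.hot = false  [terminal]
10. n1.off = 6  [B₁.off + B₀.wid - 18]
11. n7.wid = true  [true]
12. n7.off = true  [B.off > 5]
13. n8.hot = true  [terminal]
14. n7.live = false  [false]
15. n0.mk = -3  [-3]
16. n0.hot = "zn"  ["zn"]
17. n0.env = false  [B.off > 6]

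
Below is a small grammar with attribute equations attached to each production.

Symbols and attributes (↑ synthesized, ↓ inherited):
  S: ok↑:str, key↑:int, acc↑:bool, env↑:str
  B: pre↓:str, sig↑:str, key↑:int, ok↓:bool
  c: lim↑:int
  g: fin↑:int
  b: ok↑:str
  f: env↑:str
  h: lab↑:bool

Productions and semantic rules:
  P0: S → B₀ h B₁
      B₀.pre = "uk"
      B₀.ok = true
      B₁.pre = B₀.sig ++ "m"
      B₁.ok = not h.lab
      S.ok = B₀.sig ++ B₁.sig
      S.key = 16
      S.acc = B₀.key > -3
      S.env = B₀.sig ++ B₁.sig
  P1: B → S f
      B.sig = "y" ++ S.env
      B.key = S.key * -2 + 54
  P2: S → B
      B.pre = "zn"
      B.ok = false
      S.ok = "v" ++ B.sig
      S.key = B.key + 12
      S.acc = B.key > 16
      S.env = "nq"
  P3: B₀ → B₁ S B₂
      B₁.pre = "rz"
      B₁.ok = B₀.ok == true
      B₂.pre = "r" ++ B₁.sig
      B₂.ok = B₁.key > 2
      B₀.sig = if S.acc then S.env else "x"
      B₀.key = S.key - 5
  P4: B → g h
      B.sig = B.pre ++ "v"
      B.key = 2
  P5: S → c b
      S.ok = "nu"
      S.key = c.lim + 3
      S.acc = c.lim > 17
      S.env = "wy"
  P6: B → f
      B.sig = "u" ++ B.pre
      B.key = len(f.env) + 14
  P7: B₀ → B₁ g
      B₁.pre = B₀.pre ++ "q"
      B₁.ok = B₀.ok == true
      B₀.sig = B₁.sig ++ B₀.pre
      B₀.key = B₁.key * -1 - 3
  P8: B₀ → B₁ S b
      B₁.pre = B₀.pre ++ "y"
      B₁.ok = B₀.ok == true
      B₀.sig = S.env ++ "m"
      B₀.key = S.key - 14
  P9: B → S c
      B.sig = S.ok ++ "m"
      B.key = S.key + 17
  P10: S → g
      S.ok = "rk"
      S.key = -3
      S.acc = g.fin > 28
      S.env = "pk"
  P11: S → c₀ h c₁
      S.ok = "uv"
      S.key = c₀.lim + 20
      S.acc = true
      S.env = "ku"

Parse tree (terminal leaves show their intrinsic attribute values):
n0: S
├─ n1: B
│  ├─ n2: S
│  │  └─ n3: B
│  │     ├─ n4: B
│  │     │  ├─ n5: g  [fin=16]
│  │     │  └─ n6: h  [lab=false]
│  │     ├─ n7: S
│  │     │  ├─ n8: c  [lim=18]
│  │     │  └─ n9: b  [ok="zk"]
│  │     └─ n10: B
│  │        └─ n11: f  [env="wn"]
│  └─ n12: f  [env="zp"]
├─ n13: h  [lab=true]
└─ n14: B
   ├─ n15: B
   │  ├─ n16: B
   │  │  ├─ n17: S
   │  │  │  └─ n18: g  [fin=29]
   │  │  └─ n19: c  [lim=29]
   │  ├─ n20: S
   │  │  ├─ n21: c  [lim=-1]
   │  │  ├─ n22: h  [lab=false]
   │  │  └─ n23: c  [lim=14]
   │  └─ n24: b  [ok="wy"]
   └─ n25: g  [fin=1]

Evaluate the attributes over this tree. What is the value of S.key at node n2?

28

1. n1.pre = "uk"  ["uk"]
2. n1.ok = true  [true]
3. n3.pre = "zn"  ["zn"]
4. n3.ok = false  [false]
5. n4.pre = "rz"  ["rz"]
6. n4.ok = false  [B₀.ok == true]
7. n5.fin = 16  [terminal]
8. n6.lab = false  [terminal]
9. n4.sig = "rzv"  [B.pre ++ "v"]
10. n4.key = 2  [2]
11. n8.lim = 18  [terminal]
12. n9.ok = "zk"  [terminal]
13. n7.ok = "nu"  ["nu"]
14. n7.key = 21  [c.lim + 3]
15. n7.acc = true  [c.lim > 17]
16. n7.env = "wy"  ["wy"]
17. n10.pre = "rrzv"  ["r" ++ B₁.sig]
18. n10.ok = false  [B₁.key > 2]
19. n11.env = "wn"  [terminal]
20. n10.sig = "urrzv"  ["u" ++ B.pre]
21. n10.key = 16  [len(f.env) + 14]
22. n3.sig = "wy"  [if S.acc then S.env else "x"]
23. n3.key = 16  [S.key - 5]
24. n2.ok = "vwy"  ["v" ++ B.sig]
25. n2.key = 28  [B.key + 12]
26. n2.acc = false  [B.key > 16]
27. n2.env = "nq"  ["nq"]
28. n12.env = "zp"  [terminal]
29. n1.sig = "ynq"  ["y" ++ S.env]
30. n1.key = -2  [S.key * -2 + 54]
31. n13.lab = true  [terminal]
32. n14.pre = "ynqm"  [B₀.sig ++ "m"]
33. n14.ok = false  [not h.lab]
34. n15.pre = "ynqmq"  [B₀.pre ++ "q"]
35. n15.ok = false  [B₀.ok == true]
36. n16.pre = "ynqmqy"  [B₀.pre ++ "y"]
37. n16.ok = false  [B₀.ok == true]
38. n18.fin = 29  [terminal]
39. n17.ok = "rk"  ["rk"]
40. n17.key = -3  [-3]
41. n17.acc = true  [g.fin > 28]
42. n17.env = "pk"  ["pk"]
43. n19.lim = 29  [terminal]
44. n16.sig = "rkm"  [S.ok ++ "m"]
45. n16.key = 14  [S.key + 17]
46. n21.lim = -1  [terminal]
47. n22.lab = false  [terminal]
48. n23.lim = 14  [terminal]
49. n20.ok = "uv"  ["uv"]
50. n20.key = 19  [c₀.lim + 20]
51. n20.acc = true  [true]
52. n20.env = "ku"  ["ku"]
53. n24.ok = "wy"  [terminal]
54. n15.sig = "kum"  [S.env ++ "m"]
55. n15.key = 5  [S.key - 14]
56. n25.fin = 1  [terminal]
57. n14.sig = "kumynqm"  [B₁.sig ++ B₀.pre]
58. n14.key = -8  [B₁.key * -1 - 3]
59. n0.ok = "ynqkumynqm"  [B₀.sig ++ B₁.sig]
60. n0.key = 16  [16]
61. n0.acc = true  [B₀.key > -3]
62. n0.env = "ynqkumynqm"  [B₀.sig ++ B₁.sig]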